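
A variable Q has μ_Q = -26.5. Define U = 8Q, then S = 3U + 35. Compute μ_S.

μ_U = 8·(-26.5) = -212.
μ_S = 3·(-212) + 35 = -601.

μ_S = -601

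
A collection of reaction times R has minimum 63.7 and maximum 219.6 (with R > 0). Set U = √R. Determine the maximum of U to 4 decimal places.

max(U) = 14.8189

√R is increasing on this domain, so max(U) comes from max(R) = 219.6: max(U) = √(219.6) ≈ 14.8189.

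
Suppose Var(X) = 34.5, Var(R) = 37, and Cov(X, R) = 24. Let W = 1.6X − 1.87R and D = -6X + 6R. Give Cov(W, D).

By bilinearity, Cov(W, D) = ac·Var(X) + bd·Var(R) + (ad+bc)·Cov(X, R), with a=1.6, b=-1.87, c=-6, d=6.
ac·Var(X) = 1.6·(-6)·34.5 = -331.2
bd·Var(R) = (-1.87)·6·37 = -415.14
(ad+bc)·Cov(X, R) = (20.82)·24 = 499.68
Cov(W, D) = -331.2 + (-415.14) + 499.68 = -246.66.

Cov(W, D) = -246.66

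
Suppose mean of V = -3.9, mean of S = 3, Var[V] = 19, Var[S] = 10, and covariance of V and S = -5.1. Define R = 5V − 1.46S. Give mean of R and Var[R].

mean of R = 5·mean of V + (-1.46)·mean of S = 5·(-3.9) + (-1.46)·3 = -23.88.
Var[R] = a²·Var[V] + b²·Var[S] + 2ab·covariance of V and S with a = 5, b = -1.46.
= 5²·19 + (-1.46)²·10 + 2·5·(-1.46)·(-5.1)
= 475 + 21.316 + 74.46 = 570.776.

mean of R = -23.88, Var[R] = 570.776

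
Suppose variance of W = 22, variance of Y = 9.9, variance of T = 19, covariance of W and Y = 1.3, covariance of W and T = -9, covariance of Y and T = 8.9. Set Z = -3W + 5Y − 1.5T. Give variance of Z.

variance of Z = a²·variance of W + b²·variance of Y + c²·variance of T + 2ab·covariance of W and Y + 2ac·covariance of W and T + 2bc·covariance of Y and T, with a = -3, b = 5, c = -1.5.
= 198 + 247.5 + 42.75 + (-39) + (-81) + (-133.5)
= 234.75.

variance of Z = 234.75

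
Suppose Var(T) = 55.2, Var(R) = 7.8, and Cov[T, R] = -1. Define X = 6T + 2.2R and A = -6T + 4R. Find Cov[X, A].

By bilinearity, Cov[X, A] = ac·Var(T) + bd·Var(R) + (ad+bc)·Cov[T, R], with a=6, b=2.2, c=-6, d=4.
ac·Var(T) = 6·(-6)·55.2 = -1987.2
bd·Var(R) = 2.2·4·7.8 = 68.64
(ad+bc)·Cov[T, R] = (10.8)·(-1) = -10.8
Cov[X, A] = -1987.2 + 68.64 + (-10.8) = -1929.36.

Cov[X, A] = -1929.36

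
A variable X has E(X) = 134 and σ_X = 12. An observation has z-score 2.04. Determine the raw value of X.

X = 158.48

X = E(X) + z·σ_X = 134 + 2.04·12 = 158.48.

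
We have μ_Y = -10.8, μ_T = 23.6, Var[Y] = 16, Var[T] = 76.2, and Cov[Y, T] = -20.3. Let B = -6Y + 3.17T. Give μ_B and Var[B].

μ_B = 139.612, Var[B] = 2113.93818

μ_B = (-6)·μ_Y + 3.17·μ_T = (-6)·(-10.8) + 3.17·23.6 = 139.612.
Var[B] = a²·Var[Y] + b²·Var[T] + 2ab·Cov[Y, T] with a = -6, b = 3.17.
= (-6)²·16 + 3.17²·76.2 + 2·(-6)·3.17·(-20.3)
= 576 + 765.72618 + 772.212 = 2113.93818.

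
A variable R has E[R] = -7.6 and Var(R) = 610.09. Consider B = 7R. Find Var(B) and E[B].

Var(B) = 29894.41, E[B] = -53.2

B = 7R is linear with a = 7, b = 0.
Var(B) = a²·Var(R) = 7²·610.09 = 29894.41.
E[B] = a·E[R] + b = 7·(-7.6) = -53.2.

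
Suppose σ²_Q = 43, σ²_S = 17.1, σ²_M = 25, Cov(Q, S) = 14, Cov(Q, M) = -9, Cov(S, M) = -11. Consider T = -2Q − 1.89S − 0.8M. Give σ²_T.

σ²_T = a²·σ²_Q + b²·σ²_S + c²·σ²_M + 2ab·Cov(Q, S) + 2ac·Cov(Q, M) + 2bc·Cov(S, M), with a = -2, b = -1.89, c = -0.8.
= 172 + 61.08291 + 16 + 105.84 + (-28.8) + (-33.264)
= 292.85891.

σ²_T = 292.85891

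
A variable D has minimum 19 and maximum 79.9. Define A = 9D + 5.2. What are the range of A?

Range of D = 79.9 − 19 = 60.9.
Range(A) = |a|·Range(D) = |9|·60.9 = 548.1.

Range(A) = 548.1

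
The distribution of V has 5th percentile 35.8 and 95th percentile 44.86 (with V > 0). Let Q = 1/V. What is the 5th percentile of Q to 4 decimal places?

5th percentile of Q = 0.0223

1/V is decreasing on V > 0, so percentile order reverses: P_{5}(Q) uses P_{95}(V) = 44.86.
P_{5}(Q) = 1/44.86 ≈ 0.0223.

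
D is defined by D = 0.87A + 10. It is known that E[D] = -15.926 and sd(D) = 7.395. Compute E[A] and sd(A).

E[A] = -29.8, sd(A) = 8.5

From D = 0.87A + 10: E[D] = a·E[A] + b, so E[A] = (E[D] − b)/a = (-15.926 − 10)/0.87 = -29.8.
sd(D) = |a|·sd(A), so sd(A) = 7.395/|0.87| = 8.5.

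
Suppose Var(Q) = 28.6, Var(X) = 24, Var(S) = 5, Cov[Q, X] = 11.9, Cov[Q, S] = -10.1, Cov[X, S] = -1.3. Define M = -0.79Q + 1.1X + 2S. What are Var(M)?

Var(M) = 72.40306

Var(M) = a²·Var(Q) + b²·Var(X) + c²·Var(S) + 2ab·Cov[Q, X] + 2ac·Cov[Q, S] + 2bc·Cov[X, S], with a = -0.79, b = 1.1, c = 2.
= 17.84926 + 29.04 + 20 + (-20.6822) + 31.916 + (-5.72)
= 72.40306.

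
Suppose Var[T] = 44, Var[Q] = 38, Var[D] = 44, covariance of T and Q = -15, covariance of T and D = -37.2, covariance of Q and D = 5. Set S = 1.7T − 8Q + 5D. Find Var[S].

Var[S] = a²·Var[T] + b²·Var[Q] + c²·Var[D] + 2ab·covariance of T and Q + 2ac·covariance of T and D + 2bc·covariance of Q and D, with a = 1.7, b = -8, c = 5.
= 127.16 + 2432 + 1100 + 408 + (-632.4) + (-400)
= 3034.76.

Var[S] = 3034.76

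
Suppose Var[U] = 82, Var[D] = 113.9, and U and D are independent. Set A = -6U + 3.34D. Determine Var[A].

Var[A] = 4222.62284

Var[A] = a²·Var[U] + b²·Var[D] + 2ab·Cov[U, D] with a = -6, b = 3.34.
Independence gives Cov[U, D] = 0.
= (-6)²·82 + 3.34²·113.9 + 2·(-6)·3.34·0
= 2952 + 1270.62284 + 0 = 4222.62284.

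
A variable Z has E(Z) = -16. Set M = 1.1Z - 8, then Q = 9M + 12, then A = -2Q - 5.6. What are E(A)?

E(A) = 431.2

E(M) = 1.1·(-16) + (-8) = -25.6.
E(Q) = 9·(-25.6) + 12 = -218.4.
E(A) = (-2)·(-218.4) + (-5.6) = 431.2.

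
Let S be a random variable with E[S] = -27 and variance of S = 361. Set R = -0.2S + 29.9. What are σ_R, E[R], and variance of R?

σ_R = 3.8, E[R] = 35.3, variance of R = 14.44

R = -0.2S + 29.9 is linear with a = -0.2, b = 29.9.
σ_S = √361 = 19.
σ_R = |a|·σ_S = |-0.2|·19 = 3.8.
E[R] = a·E[S] + b = (-0.2)·(-27) + 29.9 = 35.3.
variance of R = a²·variance of S = (-0.2)²·361 = 14.44 (the additive constant 29.9 does not affect variance).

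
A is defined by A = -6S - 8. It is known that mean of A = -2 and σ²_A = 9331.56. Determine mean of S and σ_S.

From A = -6S - 8: mean of A = a·mean of S + b, so mean of S = (mean of A − b)/a = (-2 − (-8))/(-6) = -1.
σ_A = √9331.56 = 96.6.
σ_A = |a|·σ_S, so σ_S = 96.6/|-6| = 16.1.

mean of S = -1, σ_S = 16.1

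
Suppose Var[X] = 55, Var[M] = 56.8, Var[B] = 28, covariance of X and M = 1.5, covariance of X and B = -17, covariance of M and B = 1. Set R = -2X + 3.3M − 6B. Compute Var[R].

Var[R] = 1379.152

Var[R] = a²·Var[X] + b²·Var[M] + c²·Var[B] + 2ab·covariance of X and M + 2ac·covariance of X and B + 2bc·covariance of M and B, with a = -2, b = 3.3, c = -6.
= 220 + 618.552 + 1008 + (-19.8) + (-408) + (-39.6)
= 1379.152.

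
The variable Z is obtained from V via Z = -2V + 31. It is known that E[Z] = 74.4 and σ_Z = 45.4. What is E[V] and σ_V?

E[V] = -21.7, σ_V = 22.7

From Z = -2V + 31: E[Z] = a·E[V] + b, so E[V] = (E[Z] − b)/a = (74.4 − 31)/(-2) = -21.7.
σ_Z = |a|·σ_V, so σ_V = 45.4/|-2| = 22.7.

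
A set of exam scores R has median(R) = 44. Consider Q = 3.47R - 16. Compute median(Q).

A linear map preserves order up to sign, so median(Q) = a·median(R) + b = 3.47·44 + (-16) = 136.68.

median(Q) = 136.68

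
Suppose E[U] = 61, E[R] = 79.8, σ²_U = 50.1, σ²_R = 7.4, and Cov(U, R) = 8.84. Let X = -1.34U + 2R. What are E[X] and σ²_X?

E[X] = 77.86, σ²_X = 72.17716

E[X] = (-1.34)·E[U] + 2·E[R] = (-1.34)·61 + 2·79.8 = 77.86.
σ²_X = a²·σ²_U + b²·σ²_R + 2ab·Cov(U, R) with a = -1.34, b = 2.
= (-1.34)²·50.1 + 2²·7.4 + 2·(-1.34)·2·8.84
= 89.95956 + 29.6 + (-47.3824) = 72.17716.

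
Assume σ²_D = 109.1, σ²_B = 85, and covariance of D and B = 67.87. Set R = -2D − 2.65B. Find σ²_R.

σ²_R = 1752.7345

σ²_R = a²·σ²_D + b²·σ²_B + 2ab·covariance of D and B with a = -2, b = -2.65.
= (-2)²·109.1 + (-2.65)²·85 + 2·(-2)·(-2.65)·67.87
= 436.4 + 596.9125 + 719.422 = 1752.7345.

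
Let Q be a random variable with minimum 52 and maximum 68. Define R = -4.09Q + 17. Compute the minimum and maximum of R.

min(R) = -261.12, max(R) = -195.68

a = -4.09 < 0, so order reverses: min(R) = a·max(Q)+b = (-4.09)·68 + 17 = -261.12; max(R) = a·min(Q)+b = (-4.09)·52 + 17 = -195.68.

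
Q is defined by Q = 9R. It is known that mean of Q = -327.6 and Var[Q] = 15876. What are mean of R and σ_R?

From Q = 9R: mean of Q = a·mean of R + b, so mean of R = (mean of Q − b)/a = (-327.6 − 0)/9 = -36.4.
σ_Q = √15876 = 126.
σ_Q = |a|·σ_R, so σ_R = 126/|9| = 14.

mean of R = -36.4, σ_R = 14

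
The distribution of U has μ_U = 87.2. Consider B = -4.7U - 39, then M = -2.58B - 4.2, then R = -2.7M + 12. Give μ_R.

μ_B = (-4.7)·87.2 + (-39) = -448.84.
μ_M = (-2.58)·(-448.84) + (-4.2) = 1153.8072.
μ_R = (-2.7)·1153.8072 + 12 = -3103.27944.

μ_R = -3103.27944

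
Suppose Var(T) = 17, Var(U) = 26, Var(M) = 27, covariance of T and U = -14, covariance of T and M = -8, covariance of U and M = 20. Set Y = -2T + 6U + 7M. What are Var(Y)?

Var(Y) = 4567

Var(Y) = a²·Var(T) + b²·Var(U) + c²·Var(M) + 2ab·covariance of T and U + 2ac·covariance of T and M + 2bc·covariance of U and M, with a = -2, b = 6, c = 7.
= 68 + 936 + 1323 + 336 + 224 + 1680
= 4567.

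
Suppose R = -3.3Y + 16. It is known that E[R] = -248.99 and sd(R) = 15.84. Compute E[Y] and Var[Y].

From R = -3.3Y + 16: E[R] = a·E[Y] + b, so E[Y] = (E[R] − b)/a = (-248.99 − 16)/(-3.3) = 80.3.
Var[R] = 15.84² = 250.9056.
Var[R] = a²·Var[Y], so Var[Y] = 250.9056/(-3.3)² = 23.04.

E[Y] = 80.3, Var[Y] = 23.04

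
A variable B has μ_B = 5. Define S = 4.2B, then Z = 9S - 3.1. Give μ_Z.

μ_S = 4.2·5 = 21.
μ_Z = 9·21 + (-3.1) = 185.9.

μ_Z = 185.9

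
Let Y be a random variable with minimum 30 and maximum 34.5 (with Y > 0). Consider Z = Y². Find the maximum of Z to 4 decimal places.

max(Z) = 1190.25

Y² is increasing on this domain, so max(Z) comes from max(Y) = 34.5: max(Z) = square(34.5) = 1190.25.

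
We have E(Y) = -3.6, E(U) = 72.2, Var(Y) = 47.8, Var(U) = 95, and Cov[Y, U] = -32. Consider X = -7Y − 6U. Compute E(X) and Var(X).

E(X) = (-7)·E(Y) + (-6)·E(U) = (-7)·(-3.6) + (-6)·72.2 = -408.
Var(X) = a²·Var(Y) + b²·Var(U) + 2ab·Cov[Y, U] with a = -7, b = -6.
= (-7)²·47.8 + (-6)²·95 + 2·(-7)·(-6)·(-32)
= 2342.2 + 3420 + (-2688) = 3074.2.

E(X) = -408, Var(X) = 3074.2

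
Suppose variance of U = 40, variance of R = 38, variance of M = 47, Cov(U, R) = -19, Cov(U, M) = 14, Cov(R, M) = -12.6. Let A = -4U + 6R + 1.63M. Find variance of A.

variance of A = a²·variance of U + b²·variance of R + c²·variance of M + 2ab·Cov(U, R) + 2ac·Cov(U, M) + 2bc·Cov(R, M), with a = -4, b = 6, c = 1.63.
= 640 + 1368 + 124.8743 + 912 + (-182.56) + (-246.456)
= 2615.8583.

variance of A = 2615.8583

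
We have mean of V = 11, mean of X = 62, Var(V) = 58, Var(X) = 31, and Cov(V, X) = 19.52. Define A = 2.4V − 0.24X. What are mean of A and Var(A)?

mean of A = 11.52, Var(A) = 313.37856

mean of A = 2.4·mean of V + (-0.24)·mean of X = 2.4·11 + (-0.24)·62 = 11.52.
Var(A) = a²·Var(V) + b²·Var(X) + 2ab·Cov(V, X) with a = 2.4, b = -0.24.
= 2.4²·58 + (-0.24)²·31 + 2·2.4·(-0.24)·19.52
= 334.08 + 1.7856 + (-22.48704) = 313.37856.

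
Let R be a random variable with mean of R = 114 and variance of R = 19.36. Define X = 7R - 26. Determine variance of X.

variance of X = 948.64

X = 7R - 26 is linear with a = 7, b = -26.
variance of X = a²·variance of R = 7²·19.36 = 948.64 (the additive constant -26 does not affect variance).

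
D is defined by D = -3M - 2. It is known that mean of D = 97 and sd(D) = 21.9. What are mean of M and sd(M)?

From D = -3M - 2: mean of D = a·mean of M + b, so mean of M = (mean of D − b)/a = (97 − (-2))/(-3) = -33.
sd(D) = |a|·sd(M), so sd(M) = 21.9/|-3| = 7.3.

mean of M = -33, sd(M) = 7.3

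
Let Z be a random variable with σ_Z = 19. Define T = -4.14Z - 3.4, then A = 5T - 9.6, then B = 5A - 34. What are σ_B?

σ_B = 1966.5

σ_T = |-4.14|·19 = 78.66.
σ_A = |5|·78.66 = 393.3.
σ_B = |5|·393.3 = 1966.5.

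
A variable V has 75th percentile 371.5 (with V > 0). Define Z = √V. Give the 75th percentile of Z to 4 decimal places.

√V is increasing, so P_{75}(Z) = g(P_{75}(V)) ≈ 19.2743.

75th percentile of Z = 19.2743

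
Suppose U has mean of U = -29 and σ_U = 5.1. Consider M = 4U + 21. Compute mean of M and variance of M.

M = 4U + 21 is linear with a = 4, b = 21.
mean of M = a·mean of U + b = 4·(-29) + 21 = -95.
variance of U = 5.1² = 26.01.
variance of M = a²·variance of U = 4²·26.01 = 416.16 (the additive constant 21 does not affect variance).

mean of M = -95, variance of M = 416.16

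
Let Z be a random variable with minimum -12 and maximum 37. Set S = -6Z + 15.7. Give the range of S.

Range(S) = 294

Range of Z = 37 − (-12) = 49.
Range(S) = |a|·Range(Z) = |-6|·49 = 294.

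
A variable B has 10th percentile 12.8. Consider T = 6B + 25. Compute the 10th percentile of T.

Since a = 6 > 0 the transformation is increasing, so the 10th percentile of T = a·(P_{10} of B) + b = 6·12.8 + 25 = 101.8.

10th percentile of T = 101.8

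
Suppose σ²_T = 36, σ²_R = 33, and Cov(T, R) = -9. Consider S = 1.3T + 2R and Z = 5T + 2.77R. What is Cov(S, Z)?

Cov(S, Z) = 294.411

By bilinearity, Cov(S, Z) = ac·σ²_T + bd·σ²_R + (ad+bc)·Cov(T, R), with a=1.3, b=2, c=5, d=2.77.
ac·σ²_T = 1.3·5·36 = 234
bd·σ²_R = 2·2.77·33 = 182.82
(ad+bc)·Cov(T, R) = (13.601)·(-9) = -122.409
Cov(S, Z) = 234 + 182.82 + (-122.409) = 294.411.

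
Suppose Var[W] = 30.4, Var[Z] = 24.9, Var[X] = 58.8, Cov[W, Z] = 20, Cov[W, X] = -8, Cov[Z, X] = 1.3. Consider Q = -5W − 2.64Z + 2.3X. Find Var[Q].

Var[Q] = a²·Var[W] + b²·Var[Z] + c²·Var[X] + 2ab·Cov[W, Z] + 2ac·Cov[W, X] + 2bc·Cov[Z, X], with a = -5, b = -2.64, c = 2.3.
= 760 + 173.54304 + 311.052 + 528 + 184 + (-15.7872)
= 1940.80784.

Var[Q] = 1940.80784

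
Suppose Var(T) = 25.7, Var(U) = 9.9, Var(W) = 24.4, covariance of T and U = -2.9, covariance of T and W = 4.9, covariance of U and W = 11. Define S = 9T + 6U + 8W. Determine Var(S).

Var(S) = 5448.1

Var(S) = a²·Var(T) + b²·Var(U) + c²·Var(W) + 2ab·covariance of T and U + 2ac·covariance of T and W + 2bc·covariance of U and W, with a = 9, b = 6, c = 8.
= 2081.7 + 356.4 + 1561.6 + (-313.2) + 705.6 + 1056
= 5448.1.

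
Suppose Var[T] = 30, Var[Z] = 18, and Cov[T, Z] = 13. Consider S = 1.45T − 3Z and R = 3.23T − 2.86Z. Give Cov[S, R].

Cov[S, R] = 115.064

By bilinearity, Cov[S, R] = ac·Var[T] + bd·Var[Z] + (ad+bc)·Cov[T, Z], with a=1.45, b=-3, c=3.23, d=-2.86.
ac·Var[T] = 1.45·3.23·30 = 140.505
bd·Var[Z] = (-3)·(-2.86)·18 = 154.44
(ad+bc)·Cov[T, Z] = (-13.837)·13 = -179.881
Cov[S, R] = 140.505 + 154.44 + (-179.881) = 115.064.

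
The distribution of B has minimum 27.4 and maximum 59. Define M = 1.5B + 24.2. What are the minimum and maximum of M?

a = 1.5 > 0, so min(M) = a·min(B)+b = 1.5·27.4 + 24.2 = 65.3 and max(M) = 1.5·59 + 24.2 = 112.7.

min(M) = 65.3, max(M) = 112.7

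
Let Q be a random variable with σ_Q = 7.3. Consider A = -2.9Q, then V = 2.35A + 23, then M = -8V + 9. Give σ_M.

σ_A = |-2.9|·7.3 = 21.17.
σ_V = |2.35|·21.17 = 49.7495.
σ_M = |-8|·49.7495 = 397.996.

σ_M = 397.996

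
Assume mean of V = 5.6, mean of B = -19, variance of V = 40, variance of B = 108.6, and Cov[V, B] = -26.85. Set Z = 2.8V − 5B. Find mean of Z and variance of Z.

mean of Z = 2.8·mean of V + (-5)·mean of B = 2.8·5.6 + (-5)·(-19) = 110.68.
variance of Z = a²·variance of V + b²·variance of B + 2ab·Cov[V, B] with a = 2.8, b = -5.
= 2.8²·40 + (-5)²·108.6 + 2·2.8·(-5)·(-26.85)
= 313.6 + 2715 + 751.8 = 3780.4.

mean of Z = 110.68, variance of Z = 3780.4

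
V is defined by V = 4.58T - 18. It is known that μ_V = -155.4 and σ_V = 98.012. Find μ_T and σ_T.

From V = 4.58T - 18: μ_V = a·μ_T + b, so μ_T = (μ_V − b)/a = (-155.4 − (-18))/4.58 = -30.
σ_V = |a|·σ_T, so σ_T = 98.012/|4.58| = 21.4.

μ_T = -30, σ_T = 21.4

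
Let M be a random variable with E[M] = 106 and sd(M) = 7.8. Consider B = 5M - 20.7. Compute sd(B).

sd(B) = 39

B = 5M - 20.7 is linear with a = 5, b = -20.7.
sd(B) = |a|·sd(M) = |5|·7.8 = 39.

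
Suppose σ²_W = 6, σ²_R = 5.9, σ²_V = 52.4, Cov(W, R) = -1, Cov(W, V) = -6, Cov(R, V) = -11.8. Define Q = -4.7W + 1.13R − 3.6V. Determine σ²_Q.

σ²_Q = a²·σ²_W + b²·σ²_R + c²·σ²_V + 2ab·Cov(W, R) + 2ac·Cov(W, V) + 2bc·Cov(R, V), with a = -4.7, b = 1.13, c = -3.6.
= 132.54 + 7.53371 + 679.104 + 10.622 + (-203.04) + 96.0048
= 722.76451.

σ²_Q = 722.76451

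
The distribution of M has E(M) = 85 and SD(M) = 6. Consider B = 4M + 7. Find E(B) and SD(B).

E(B) = 347, SD(B) = 24

B = 4M + 7 is linear with a = 4, b = 7.
E(B) = a·E(M) + b = 4·85 + 7 = 347.
SD(B) = |a|·SD(M) = |4|·6 = 24.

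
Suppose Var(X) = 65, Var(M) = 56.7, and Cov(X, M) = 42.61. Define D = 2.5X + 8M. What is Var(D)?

Var(D) = a²·Var(X) + b²·Var(M) + 2ab·Cov(X, M) with a = 2.5, b = 8.
= 2.5²·65 + 8²·56.7 + 2·2.5·8·42.61
= 406.25 + 3628.8 + 1704.4 = 5739.45.

Var(D) = 5739.45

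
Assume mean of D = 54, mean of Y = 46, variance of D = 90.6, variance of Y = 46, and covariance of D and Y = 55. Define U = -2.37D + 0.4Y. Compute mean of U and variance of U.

mean of U = (-2.37)·mean of D + 0.4·mean of Y = (-2.37)·54 + 0.4·46 = -109.58.
variance of U = a²·variance of D + b²·variance of Y + 2ab·covariance of D and Y with a = -2.37, b = 0.4.
= (-2.37)²·90.6 + 0.4²·46 + 2·(-2.37)·0.4·55
= 508.89114 + 7.36 + (-104.28) = 411.97114.

mean of U = -109.58, variance of U = 411.97114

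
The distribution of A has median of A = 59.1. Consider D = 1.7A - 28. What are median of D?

A linear map preserves order up to sign, so median of D = a·median of A + b = 1.7·59.1 + (-28) = 72.47.

median of D = 72.47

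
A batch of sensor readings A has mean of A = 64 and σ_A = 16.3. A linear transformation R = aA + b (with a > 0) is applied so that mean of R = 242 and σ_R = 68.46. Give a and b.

a = 4.2, b = -26.8

σ_R = a·σ_A (a > 0), so a = 68.46/16.3 = 4.2.
mean of R = a·mean of A + b, so b = 242 − 4.2·64 = -26.8.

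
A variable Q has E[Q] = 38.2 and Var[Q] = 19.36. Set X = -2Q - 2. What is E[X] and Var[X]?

X = -2Q - 2 is linear with a = -2, b = -2.
E[X] = a·E[Q] + b = (-2)·38.2 + (-2) = -78.4.
Var[X] = a²·Var[Q] = (-2)²·19.36 = 77.44 (the additive constant -2 does not affect variance).

E[X] = -78.4, Var[X] = 77.44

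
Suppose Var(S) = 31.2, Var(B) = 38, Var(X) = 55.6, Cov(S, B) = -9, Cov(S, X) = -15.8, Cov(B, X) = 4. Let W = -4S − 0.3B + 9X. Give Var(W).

Var(W) = a²·Var(S) + b²·Var(B) + c²·Var(X) + 2ab·Cov(S, B) + 2ac·Cov(S, X) + 2bc·Cov(B, X), with a = -4, b = -0.3, c = 9.
= 499.2 + 3.42 + 4503.6 + (-21.6) + 1137.6 + (-21.6)
= 6100.62.

Var(W) = 6100.62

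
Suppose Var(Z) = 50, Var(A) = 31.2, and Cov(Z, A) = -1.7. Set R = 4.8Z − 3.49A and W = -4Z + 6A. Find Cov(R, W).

Cov(R, W) = -1686.02

By bilinearity, Cov(R, W) = ac·Var(Z) + bd·Var(A) + (ad+bc)·Cov(Z, A), with a=4.8, b=-3.49, c=-4, d=6.
ac·Var(Z) = 4.8·(-4)·50 = -960
bd·Var(A) = (-3.49)·6·31.2 = -653.328
(ad+bc)·Cov(Z, A) = (42.76)·(-1.7) = -72.692
Cov(R, W) = -960 + (-653.328) + (-72.692) = -1686.02.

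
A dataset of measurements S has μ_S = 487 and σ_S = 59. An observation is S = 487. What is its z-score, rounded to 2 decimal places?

z = (S − μ_S) / σ_S = (487 − 487) / 59 = 0.00.

z = 0.00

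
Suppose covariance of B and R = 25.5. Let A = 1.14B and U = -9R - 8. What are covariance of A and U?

covariance of A and U = -261.63

covariance of A and U = a·c·covariance of B and R = 1.14·(-9)·25.5 = -261.63. Additive constants drop out.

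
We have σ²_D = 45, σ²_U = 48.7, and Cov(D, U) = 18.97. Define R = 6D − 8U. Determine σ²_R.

σ²_R = a²·σ²_D + b²·σ²_U + 2ab·Cov(D, U) with a = 6, b = -8.
= 6²·45 + (-8)²·48.7 + 2·6·(-8)·18.97
= 1620 + 3116.8 + (-1821.12) = 2915.68.

σ²_R = 2915.68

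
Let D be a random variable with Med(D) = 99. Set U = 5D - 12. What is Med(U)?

Med(U) = 483

A linear map preserves order up to sign, so Med(U) = a·Med(D) + b = 5·99 + (-12) = 483.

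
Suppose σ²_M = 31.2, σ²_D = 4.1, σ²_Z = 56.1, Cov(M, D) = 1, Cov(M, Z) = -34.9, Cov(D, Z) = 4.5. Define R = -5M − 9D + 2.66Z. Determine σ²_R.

σ²_R = a²·σ²_M + b²·σ²_D + c²·σ²_Z + 2ab·Cov(M, D) + 2ac·Cov(M, Z) + 2bc·Cov(D, Z), with a = -5, b = -9, c = 2.66.
= 780 + 332.1 + 396.94116 + 90 + 928.34 + (-215.46)
= 2311.92116.

σ²_R = 2311.92116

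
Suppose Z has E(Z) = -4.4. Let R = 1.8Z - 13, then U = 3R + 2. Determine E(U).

E(U) = -60.76

E(R) = 1.8·(-4.4) + (-13) = -20.92.
E(U) = 3·(-20.92) + 2 = -60.76.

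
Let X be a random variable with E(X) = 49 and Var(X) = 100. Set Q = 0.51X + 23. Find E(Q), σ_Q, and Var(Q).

Q = 0.51X + 23 is linear with a = 0.51, b = 23.
E(Q) = a·E(X) + b = 0.51·49 + 23 = 47.99.
σ_X = √100 = 10.
σ_Q = |a|·σ_X = |0.51|·10 = 5.1.
Var(Q) = a²·Var(X) = 0.51²·100 = 26.01 (the additive constant 23 does not affect variance).

E(Q) = 47.99, σ_Q = 5.1, Var(Q) = 26.01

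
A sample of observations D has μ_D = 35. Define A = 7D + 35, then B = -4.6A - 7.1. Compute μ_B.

μ_A = 7·35 + 35 = 280.
μ_B = (-4.6)·280 + (-7.1) = -1295.1.

μ_B = -1295.1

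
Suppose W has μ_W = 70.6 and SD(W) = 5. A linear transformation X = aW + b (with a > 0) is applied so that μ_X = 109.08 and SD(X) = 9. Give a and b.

a = 1.8, b = -18

SD(X) = a·SD(W) (a > 0), so a = 9/5 = 1.8.
μ_X = a·μ_W + b, so b = 109.08 − 1.8·70.6 = -18.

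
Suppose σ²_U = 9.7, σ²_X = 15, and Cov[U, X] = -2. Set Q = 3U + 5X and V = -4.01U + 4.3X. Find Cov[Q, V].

By bilinearity, Cov[Q, V] = ac·σ²_U + bd·σ²_X + (ad+bc)·Cov[U, X], with a=3, b=5, c=-4.01, d=4.3.
ac·σ²_U = 3·(-4.01)·9.7 = -116.691
bd·σ²_X = 5·4.3·15 = 322.5
(ad+bc)·Cov[U, X] = (-7.15)·(-2) = 14.3
Cov[Q, V] = -116.691 + 322.5 + 14.3 = 220.109.

Cov[Q, V] = 220.109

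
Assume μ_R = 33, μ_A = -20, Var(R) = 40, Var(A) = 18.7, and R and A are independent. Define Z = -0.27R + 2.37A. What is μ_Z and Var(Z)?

μ_Z = (-0.27)·μ_R + 2.37·μ_A = (-0.27)·33 + 2.37·(-20) = -56.31.
Var(Z) = a²·Var(R) + b²·Var(A) + 2ab·Cov(R, A) with a = -0.27, b = 2.37.
Independence gives Cov(R, A) = 0.
= (-0.27)²·40 + 2.37²·18.7 + 2·(-0.27)·2.37·0
= 2.916 + 105.03603 + 0 = 107.95203.

μ_Z = -56.31, Var(Z) = 107.95203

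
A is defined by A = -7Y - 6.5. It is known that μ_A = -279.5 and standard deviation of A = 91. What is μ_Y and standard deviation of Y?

μ_Y = 39, standard deviation of Y = 13

From A = -7Y - 6.5: μ_A = a·μ_Y + b, so μ_Y = (μ_A − b)/a = (-279.5 − (-6.5))/(-7) = 39.
standard deviation of A = |a|·standard deviation of Y, so standard deviation of Y = 91/|-7| = 13.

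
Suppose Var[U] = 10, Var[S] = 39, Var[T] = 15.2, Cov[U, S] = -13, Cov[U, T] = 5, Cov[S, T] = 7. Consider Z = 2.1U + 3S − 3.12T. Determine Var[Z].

Var[Z] = a²·Var[U] + b²·Var[S] + c²·Var[T] + 2ab·Cov[U, S] + 2ac·Cov[U, T] + 2bc·Cov[S, T], with a = 2.1, b = 3, c = -3.12.
= 44.1 + 351 + 147.96288 + (-163.8) + (-65.52) + (-131.04)
= 182.70288.

Var[Z] = 182.70288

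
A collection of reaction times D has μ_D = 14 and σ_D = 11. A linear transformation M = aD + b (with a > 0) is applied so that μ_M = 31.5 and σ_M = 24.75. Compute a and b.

a = 2.25, b = 0

σ_M = a·σ_D (a > 0), so a = 24.75/11 = 2.25.
μ_M = a·μ_D + b, so b = 31.5 − 2.25·14 = 0.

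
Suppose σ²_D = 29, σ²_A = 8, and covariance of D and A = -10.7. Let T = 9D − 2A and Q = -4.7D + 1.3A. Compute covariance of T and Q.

covariance of T and Q = -1473.27

By bilinearity, covariance of T and Q = ac·σ²_D + bd·σ²_A + (ad+bc)·covariance of D and A, with a=9, b=-2, c=-4.7, d=1.3.
ac·σ²_D = 9·(-4.7)·29 = -1226.7
bd·σ²_A = (-2)·1.3·8 = -20.8
(ad+bc)·covariance of D and A = (21.1)·(-10.7) = -225.77
covariance of T and Q = -1226.7 + (-20.8) + (-225.77) = -1473.27.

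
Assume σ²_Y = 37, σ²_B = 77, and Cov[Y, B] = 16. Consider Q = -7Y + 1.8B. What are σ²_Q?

σ²_Q = a²·σ²_Y + b²·σ²_B + 2ab·Cov[Y, B] with a = -7, b = 1.8.
= (-7)²·37 + 1.8²·77 + 2·(-7)·1.8·16
= 1813 + 249.48 + (-403.2) = 1659.28.

σ²_Q = 1659.28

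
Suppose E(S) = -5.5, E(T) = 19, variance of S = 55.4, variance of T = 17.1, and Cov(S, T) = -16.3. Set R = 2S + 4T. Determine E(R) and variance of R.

E(R) = 65, variance of R = 234.4

E(R) = 2·E(S) + 4·E(T) = 2·(-5.5) + 4·19 = 65.
variance of R = a²·variance of S + b²·variance of T + 2ab·Cov(S, T) with a = 2, b = 4.
= 2²·55.4 + 4²·17.1 + 2·2·4·(-16.3)
= 221.6 + 273.6 + (-260.8) = 234.4.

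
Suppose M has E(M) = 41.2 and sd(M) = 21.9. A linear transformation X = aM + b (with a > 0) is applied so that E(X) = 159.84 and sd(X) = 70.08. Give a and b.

sd(X) = a·sd(M) (a > 0), so a = 70.08/21.9 = 3.2.
E(X) = a·E(M) + b, so b = 159.84 − 3.2·41.2 = 28.

a = 3.2, b = 28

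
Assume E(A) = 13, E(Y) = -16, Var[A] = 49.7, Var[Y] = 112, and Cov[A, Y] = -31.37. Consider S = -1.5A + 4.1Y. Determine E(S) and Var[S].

E(S) = -85.1, Var[S] = 2380.396

E(S) = (-1.5)·E(A) + 4.1·E(Y) = (-1.5)·13 + 4.1·(-16) = -85.1.
Var[S] = a²·Var[A] + b²·Var[Y] + 2ab·Cov[A, Y] with a = -1.5, b = 4.1.
= (-1.5)²·49.7 + 4.1²·112 + 2·(-1.5)·4.1·(-31.37)
= 111.825 + 1882.72 + 385.851 = 2380.396.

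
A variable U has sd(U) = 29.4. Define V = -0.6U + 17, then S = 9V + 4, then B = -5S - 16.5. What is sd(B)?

sd(B) = 793.8

sd(V) = |-0.6|·29.4 = 17.64.
sd(S) = |9|·17.64 = 158.76.
sd(B) = |-5|·158.76 = 793.8.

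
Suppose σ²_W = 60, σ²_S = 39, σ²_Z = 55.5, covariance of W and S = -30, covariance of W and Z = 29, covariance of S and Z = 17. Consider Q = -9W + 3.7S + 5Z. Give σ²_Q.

σ²_Q = a²·σ²_W + b²·σ²_S + c²·σ²_Z + 2ab·covariance of W and S + 2ac·covariance of W and Z + 2bc·covariance of S and Z, with a = -9, b = 3.7, c = 5.
= 4860 + 533.91 + 1387.5 + 1998 + (-2610) + 629
= 6798.41.

σ²_Q = 6798.41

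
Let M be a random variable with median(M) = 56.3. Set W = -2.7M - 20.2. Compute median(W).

A linear map preserves order up to sign, so median(W) = a·median(M) + b = (-2.7)·56.3 + (-20.2) = -172.21.

median(W) = -172.21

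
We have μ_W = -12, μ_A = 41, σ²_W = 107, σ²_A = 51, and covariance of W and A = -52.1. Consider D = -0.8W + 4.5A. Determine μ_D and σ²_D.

μ_D = 194.1, σ²_D = 1476.35

μ_D = (-0.8)·μ_W + 4.5·μ_A = (-0.8)·(-12) + 4.5·41 = 194.1.
σ²_D = a²·σ²_W + b²·σ²_A + 2ab·covariance of W and A with a = -0.8, b = 4.5.
= (-0.8)²·107 + 4.5²·51 + 2·(-0.8)·4.5·(-52.1)
= 68.48 + 1032.75 + 375.12 = 1476.35.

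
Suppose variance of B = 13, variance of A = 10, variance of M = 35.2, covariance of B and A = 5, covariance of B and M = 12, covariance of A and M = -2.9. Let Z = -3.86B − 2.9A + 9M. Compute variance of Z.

variance of Z = 2558.5548

variance of Z = a²·variance of B + b²·variance of A + c²·variance of M + 2ab·covariance of B and A + 2ac·covariance of B and M + 2bc·covariance of A and M, with a = -3.86, b = -2.9, c = 9.
= 193.6948 + 84.1 + 2851.2 + 111.94 + (-833.76) + 151.38
= 2558.5548.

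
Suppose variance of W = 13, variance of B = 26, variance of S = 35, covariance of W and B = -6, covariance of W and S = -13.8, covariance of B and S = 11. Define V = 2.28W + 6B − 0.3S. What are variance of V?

variance of V = 821.8476

variance of V = a²·variance of W + b²·variance of B + c²·variance of S + 2ab·covariance of W and B + 2ac·covariance of W and S + 2bc·covariance of B and S, with a = 2.28, b = 6, c = -0.3.
= 67.5792 + 936 + 3.15 + (-164.16) + 18.8784 + (-39.6)
= 821.8476.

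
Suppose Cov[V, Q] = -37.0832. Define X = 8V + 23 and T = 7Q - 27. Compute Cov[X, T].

Cov[X, T] = -2076.6592

Cov[X, T] = a·c·Cov[V, Q] = 8·7·(-37.0832) = -2076.6592. Additive constants drop out.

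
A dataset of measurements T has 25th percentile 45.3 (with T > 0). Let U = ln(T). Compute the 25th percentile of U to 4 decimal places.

25th percentile of U = 3.8133

ln(T) is increasing, so P_{25}(U) = g(P_{25}(T)) ≈ 3.8133.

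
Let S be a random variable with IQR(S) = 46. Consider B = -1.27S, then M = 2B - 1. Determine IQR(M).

IQR(B) = |-1.27|·46 = 58.42.
IQR(M) = |2|·58.42 = 116.84.

IQR(M) = 116.84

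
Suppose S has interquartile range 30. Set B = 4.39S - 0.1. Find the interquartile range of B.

IQR(B) = 131.7

Under B = aS + b, IQR(B) = |a|·IQR(S) = |4.39|·30 = 131.7 (shifts cancel; spread scales by |a|).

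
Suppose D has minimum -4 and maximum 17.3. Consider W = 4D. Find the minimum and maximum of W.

min(W) = -16, max(W) = 69.2

a = 4 > 0, so min(W) = a·min(D)+b = 4·(-4) = -16 and max(W) = 4·17.3 = 69.2.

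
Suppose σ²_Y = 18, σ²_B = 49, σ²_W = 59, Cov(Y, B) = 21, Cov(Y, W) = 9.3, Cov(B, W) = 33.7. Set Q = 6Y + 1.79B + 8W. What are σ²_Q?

σ²_Q = 6890.0489

σ²_Q = a²·σ²_Y + b²·σ²_B + c²·σ²_W + 2ab·Cov(Y, B) + 2ac·Cov(Y, W) + 2bc·Cov(B, W), with a = 6, b = 1.79, c = 8.
= 648 + 157.0009 + 3776 + 451.08 + 892.8 + 965.168
= 6890.0489.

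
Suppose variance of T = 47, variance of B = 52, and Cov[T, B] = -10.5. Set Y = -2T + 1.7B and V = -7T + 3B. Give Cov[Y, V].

By bilinearity, Cov[Y, V] = ac·variance of T + bd·variance of B + (ad+bc)·Cov[T, B], with a=-2, b=1.7, c=-7, d=3.
ac·variance of T = (-2)·(-7)·47 = 658
bd·variance of B = 1.7·3·52 = 265.2
(ad+bc)·Cov[T, B] = (-17.9)·(-10.5) = 187.95
Cov[Y, V] = 658 + 265.2 + 187.95 = 1111.15.

Cov[Y, V] = 1111.15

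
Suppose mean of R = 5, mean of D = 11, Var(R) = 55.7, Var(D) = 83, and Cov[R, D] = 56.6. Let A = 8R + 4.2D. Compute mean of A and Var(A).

mean of A = 8·mean of R + 4.2·mean of D = 8·5 + 4.2·11 = 86.2.
Var(A) = a²·Var(R) + b²·Var(D) + 2ab·Cov[R, D] with a = 8, b = 4.2.
= 8²·55.7 + 4.2²·83 + 2·8·4.2·56.6
= 3564.8 + 1464.12 + 3803.52 = 8832.44.

mean of A = 86.2, Var(A) = 8832.44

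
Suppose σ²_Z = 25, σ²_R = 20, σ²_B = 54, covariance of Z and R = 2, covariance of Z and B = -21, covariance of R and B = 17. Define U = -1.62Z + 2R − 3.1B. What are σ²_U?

σ²_U = a²·σ²_Z + b²·σ²_R + c²·σ²_B + 2ab·covariance of Z and R + 2ac·covariance of Z and B + 2bc·covariance of R and B, with a = -1.62, b = 2, c = -3.1.
= 65.61 + 80 + 518.94 + (-12.96) + (-210.924) + (-210.8)
= 229.866.

σ²_U = 229.866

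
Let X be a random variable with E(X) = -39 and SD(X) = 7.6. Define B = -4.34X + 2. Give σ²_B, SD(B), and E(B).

σ²_B = 1087.944256, SD(B) = 32.984, E(B) = 171.26

B = -4.34X + 2 is linear with a = -4.34, b = 2.
σ²_X = 7.6² = 57.76.
σ²_B = a²·σ²_X = (-4.34)²·57.76 = 1087.944256 (the additive constant 2 does not affect variance).
SD(B) = |a|·SD(X) = |-4.34|·7.6 = 32.984.
E(B) = a·E(X) + b = (-4.34)·(-39) + 2 = 171.26.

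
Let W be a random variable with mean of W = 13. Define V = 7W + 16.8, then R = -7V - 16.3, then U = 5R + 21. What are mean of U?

mean of V = 7·13 + 16.8 = 107.8.
mean of R = (-7)·107.8 + (-16.3) = -770.9.
mean of U = 5·(-770.9) + 21 = -3833.5.

mean of U = -3833.5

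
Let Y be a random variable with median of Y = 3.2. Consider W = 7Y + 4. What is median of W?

A linear map preserves order up to sign, so median of W = a·median of Y + b = 7·3.2 + 4 = 26.4.

median of W = 26.4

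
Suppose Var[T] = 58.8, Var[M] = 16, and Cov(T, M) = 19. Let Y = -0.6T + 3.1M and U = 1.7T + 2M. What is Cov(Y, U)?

By bilinearity, Cov(Y, U) = ac·Var[T] + bd·Var[M] + (ad+bc)·Cov(T, M), with a=-0.6, b=3.1, c=1.7, d=2.
ac·Var[T] = (-0.6)·1.7·58.8 = -59.976
bd·Var[M] = 3.1·2·16 = 99.2
(ad+bc)·Cov(T, M) = (4.07)·19 = 77.33
Cov(Y, U) = -59.976 + 99.2 + 77.33 = 116.554.

Cov(Y, U) = 116.554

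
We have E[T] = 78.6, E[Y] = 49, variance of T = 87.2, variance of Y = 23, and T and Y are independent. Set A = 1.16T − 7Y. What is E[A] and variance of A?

E[A] = 1.16·E[T] + (-7)·E[Y] = 1.16·78.6 + (-7)·49 = -251.824.
variance of A = a²·variance of T + b²·variance of Y + 2ab·Cov(T, Y) with a = 1.16, b = -7.
Independence gives Cov(T, Y) = 0.
= 1.16²·87.2 + (-7)²·23 + 2·1.16·(-7)·0
= 117.33632 + 1127 + 0 = 1244.33632.

E[A] = -251.824, variance of A = 1244.33632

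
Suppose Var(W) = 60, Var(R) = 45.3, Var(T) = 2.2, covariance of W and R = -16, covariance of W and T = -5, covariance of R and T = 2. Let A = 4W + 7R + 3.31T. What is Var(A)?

Var(A) = a²·Var(W) + b²·Var(R) + c²·Var(T) + 2ab·covariance of W and R + 2ac·covariance of W and T + 2bc·covariance of R and T, with a = 4, b = 7, c = 3.31.
= 960 + 2219.7 + 24.10342 + (-896) + (-132.4) + 92.68
= 2268.08342.

Var(A) = 2268.08342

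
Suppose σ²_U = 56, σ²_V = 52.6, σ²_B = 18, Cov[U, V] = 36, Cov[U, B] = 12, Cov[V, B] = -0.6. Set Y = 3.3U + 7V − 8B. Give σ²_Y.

σ²_Y = a²·σ²_U + b²·σ²_V + c²·σ²_B + 2ab·Cov[U, V] + 2ac·Cov[U, B] + 2bc·Cov[V, B], with a = 3.3, b = 7, c = -8.
= 609.84 + 2577.4 + 1152 + 1663.2 + (-633.6) + 67.2
= 5436.04.

σ²_Y = 5436.04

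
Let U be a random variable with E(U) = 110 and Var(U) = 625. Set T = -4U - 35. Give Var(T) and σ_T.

Var(T) = 10000, σ_T = 100

T = -4U - 35 is linear with a = -4, b = -35.
Var(T) = a²·Var(U) = (-4)²·625 = 10000 (the additive constant -35 does not affect variance).
σ_U = √625 = 25.
σ_T = |a|·σ_U = |-4|·25 = 100.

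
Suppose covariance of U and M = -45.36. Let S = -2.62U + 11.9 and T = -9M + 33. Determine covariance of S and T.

covariance of S and T = a·c·covariance of U and M = (-2.62)·(-9)·(-45.36) = -1069.5888. Additive constants drop out.

covariance of S and T = -1069.5888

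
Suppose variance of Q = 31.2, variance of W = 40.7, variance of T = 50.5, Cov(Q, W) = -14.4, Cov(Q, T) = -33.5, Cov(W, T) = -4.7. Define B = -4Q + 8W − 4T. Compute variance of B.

variance of B = a²·variance of Q + b²·variance of W + c²·variance of T + 2ab·Cov(Q, W) + 2ac·Cov(Q, T) + 2bc·Cov(W, T), with a = -4, b = 8, c = -4.
= 499.2 + 2604.8 + 808 + 921.6 + (-1072) + 300.8
= 4062.4.

variance of B = 4062.4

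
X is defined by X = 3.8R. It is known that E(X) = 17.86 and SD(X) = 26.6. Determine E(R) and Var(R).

E(R) = 4.7, Var(R) = 49

From X = 3.8R: E(X) = a·E(R) + b, so E(R) = (E(X) − b)/a = (17.86 − 0)/3.8 = 4.7.
Var(X) = 26.6² = 707.56.
Var(X) = a²·Var(R), so Var(R) = 707.56/3.8² = 49.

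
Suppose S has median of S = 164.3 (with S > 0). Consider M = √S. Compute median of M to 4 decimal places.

median of M = 12.818

√S is monotone on this domain, so median of M = √(164.3) ≈ 12.818.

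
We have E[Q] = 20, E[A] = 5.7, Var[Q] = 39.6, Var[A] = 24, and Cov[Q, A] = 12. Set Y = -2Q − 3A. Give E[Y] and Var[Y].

E[Y] = -57.1, Var[Y] = 518.4

E[Y] = (-2)·E[Q] + (-3)·E[A] = (-2)·20 + (-3)·5.7 = -57.1.
Var[Y] = a²·Var[Q] + b²·Var[A] + 2ab·Cov[Q, A] with a = -2, b = -3.
= (-2)²·39.6 + (-3)²·24 + 2·(-2)·(-3)·12
= 158.4 + 216 + 144 = 518.4.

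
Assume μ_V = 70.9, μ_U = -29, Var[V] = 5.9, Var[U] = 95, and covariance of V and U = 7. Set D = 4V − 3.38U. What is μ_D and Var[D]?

μ_D = 381.62, Var[D] = 990.438

μ_D = 4·μ_V + (-3.38)·μ_U = 4·70.9 + (-3.38)·(-29) = 381.62.
Var[D] = a²·Var[V] + b²·Var[U] + 2ab·covariance of V and U with a = 4, b = -3.38.
= 4²·5.9 + (-3.38)²·95 + 2·4·(-3.38)·7
= 94.4 + 1085.318 + (-189.28) = 990.438.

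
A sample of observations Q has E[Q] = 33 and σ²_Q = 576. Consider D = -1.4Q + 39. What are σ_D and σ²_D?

D = -1.4Q + 39 is linear with a = -1.4, b = 39.
σ_Q = √576 = 24.
σ_D = |a|·σ_Q = |-1.4|·24 = 33.6.
σ²_D = a²·σ²_Q = (-1.4)²·576 = 1128.96 (the additive constant 39 does not affect variance).

σ_D = 33.6, σ²_D = 1128.96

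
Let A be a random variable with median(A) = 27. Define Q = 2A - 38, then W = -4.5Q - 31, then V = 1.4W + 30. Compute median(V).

median(V) = -114.2

median(Q) = 2·27 + (-38) = 16.
median(W) = (-4.5)·16 + (-31) = -103.
median(V) = 1.4·(-103) + 30 = -114.2.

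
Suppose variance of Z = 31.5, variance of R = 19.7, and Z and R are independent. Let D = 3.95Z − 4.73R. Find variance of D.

variance of D = 932.22488

variance of D = a²·variance of Z + b²·variance of R + 2ab·Cov(Z, R) with a = 3.95, b = -4.73.
Independence gives Cov(Z, R) = 0.
= 3.95²·31.5 + (-4.73)²·19.7 + 2·3.95·(-4.73)·0
= 491.47875 + 440.74613 + 0 = 932.22488.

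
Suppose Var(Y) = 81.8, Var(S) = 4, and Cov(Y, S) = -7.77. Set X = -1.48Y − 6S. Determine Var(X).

Var(X) = 185.17952

Var(X) = a²·Var(Y) + b²·Var(S) + 2ab·Cov(Y, S) with a = -1.48, b = -6.
= (-1.48)²·81.8 + (-6)²·4 + 2·(-1.48)·(-6)·(-7.77)
= 179.17472 + 144 + (-137.9952) = 185.17952.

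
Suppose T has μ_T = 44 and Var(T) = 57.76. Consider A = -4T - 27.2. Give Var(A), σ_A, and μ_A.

A = -4T - 27.2 is linear with a = -4, b = -27.2.
Var(A) = a²·Var(T) = (-4)²·57.76 = 924.16 (the additive constant -27.2 does not affect variance).
σ_T = √57.76 = 7.6.
σ_A = |a|·σ_T = |-4|·7.6 = 30.4.
μ_A = a·μ_T + b = (-4)·44 + (-27.2) = -203.2.

Var(A) = 924.16, σ_A = 30.4, μ_A = -203.2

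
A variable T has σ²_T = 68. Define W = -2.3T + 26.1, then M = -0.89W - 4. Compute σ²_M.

σ²_W = (-2.3)²·68 = 359.72.
σ²_M = (-0.89)²·359.72 = 284.934212.

σ²_M = 284.934212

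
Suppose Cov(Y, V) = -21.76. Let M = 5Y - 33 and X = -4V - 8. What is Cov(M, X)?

Cov(M, X) = a·c·Cov(Y, V) = 5·(-4)·(-21.76) = 435.2. Additive constants drop out.

Cov(M, X) = 435.2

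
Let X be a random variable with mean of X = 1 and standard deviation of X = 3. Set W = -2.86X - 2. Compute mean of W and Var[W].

mean of W = -4.86, Var[W] = 73.6164

W = -2.86X - 2 is linear with a = -2.86, b = -2.
mean of W = a·mean of X + b = (-2.86)·1 + (-2) = -4.86.
Var[X] = 3² = 9.
Var[W] = a²·Var[X] = (-2.86)²·9 = 73.6164 (the additive constant -2 does not affect variance).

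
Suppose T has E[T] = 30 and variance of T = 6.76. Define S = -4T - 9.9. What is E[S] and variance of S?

S = -4T - 9.9 is linear with a = -4, b = -9.9.
E[S] = a·E[T] + b = (-4)·30 + (-9.9) = -129.9.
variance of S = a²·variance of T = (-4)²·6.76 = 108.16 (the additive constant -9.9 does not affect variance).

E[S] = -129.9, variance of S = 108.16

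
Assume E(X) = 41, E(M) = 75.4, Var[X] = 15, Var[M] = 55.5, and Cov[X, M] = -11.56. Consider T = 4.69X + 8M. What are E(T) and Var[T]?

E(T) = 4.69·E(X) + 8·E(M) = 4.69·41 + 8·75.4 = 795.49.
Var[T] = a²·Var[X] + b²·Var[M] + 2ab·Cov[X, M] with a = 4.69, b = 8.
= 4.69²·15 + 8²·55.5 + 2·4.69·8·(-11.56)
= 329.9415 + 3552 + (-867.4624) = 3014.4791.

E(T) = 795.49, Var[T] = 3014.4791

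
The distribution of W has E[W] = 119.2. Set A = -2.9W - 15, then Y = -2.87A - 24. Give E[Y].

E[Y] = 1011.1516

E[A] = (-2.9)·119.2 + (-15) = -360.68.
E[Y] = (-2.87)·(-360.68) + (-24) = 1011.1516.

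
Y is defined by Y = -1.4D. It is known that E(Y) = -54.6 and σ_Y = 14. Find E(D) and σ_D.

E(D) = 39, σ_D = 10

From Y = -1.4D: E(Y) = a·E(D) + b, so E(D) = (E(Y) − b)/a = (-54.6 − 0)/(-1.4) = 39.
σ_Y = |a|·σ_D, so σ_D = 14/|-1.4| = 10.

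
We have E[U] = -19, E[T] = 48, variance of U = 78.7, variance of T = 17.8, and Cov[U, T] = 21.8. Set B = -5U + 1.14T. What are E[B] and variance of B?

E[B] = (-5)·E[U] + 1.14·E[T] = (-5)·(-19) + 1.14·48 = 149.72.
variance of B = a²·variance of U + b²·variance of T + 2ab·Cov[U, T] with a = -5, b = 1.14.
= (-5)²·78.7 + 1.14²·17.8 + 2·(-5)·1.14·21.8
= 1967.5 + 23.13288 + (-248.52) = 1742.11288.

E[B] = 149.72, variance of B = 1742.11288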